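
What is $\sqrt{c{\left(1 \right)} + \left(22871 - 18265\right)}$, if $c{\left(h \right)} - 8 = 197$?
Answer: $\sqrt{4811} \approx 69.361$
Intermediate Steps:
$c{\left(h \right)} = 205$ ($c{\left(h \right)} = 8 + 197 = 205$)
$\sqrt{c{\left(1 \right)} + \left(22871 - 18265\right)} = \sqrt{205 + \left(22871 - 18265\right)} = \sqrt{205 + 4606} = \sqrt{4811}$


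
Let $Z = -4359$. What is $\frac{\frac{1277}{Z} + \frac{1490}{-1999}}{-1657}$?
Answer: $\frac{9047633}{14438503137} \approx 0.00062663$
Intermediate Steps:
$\frac{\frac{1277}{Z} + \frac{1490}{-1999}}{-1657} = \frac{\frac{1277}{-4359} + \frac{1490}{-1999}}{-1657} = \left(1277 \left(- \frac{1}{4359}\right) + 1490 \left(- \frac{1}{1999}\right)\right) \left(- \frac{1}{1657}\right) = \left(- \frac{1277}{4359} - \frac{1490}{1999}\right) \left(- \frac{1}{1657}\right) = \left(- \frac{9047633}{8713641}\right) \left(- \frac{1}{1657}\right) = \frac{9047633}{14438503137}$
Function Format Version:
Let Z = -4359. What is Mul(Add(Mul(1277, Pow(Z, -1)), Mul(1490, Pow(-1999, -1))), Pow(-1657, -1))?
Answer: Rational(9047633, 14438503137) ≈ 0.00062663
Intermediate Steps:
Mul(Add(Mul(1277, Pow(Z, -1)), Mul(1490, Pow(-1999, -1))), Pow(-1657, -1)) = Mul(Add(Mul(1277, Pow(-4359, -1)), Mul(1490, Pow(-1999, -1))), Pow(-1657, -1)) = Mul(Add(Mul(1277, Rational(-1, 4359)), Mul(1490, Rational(-1, 1999))), Rational(-1, 1657)) = Mul(Add(Rational(-1277, 4359), Rational(-1490, 1999)), Rational(-1, 1657)) = Mul(Rational(-9047633, 8713641), Rational(-1, 1657)) = Rational(9047633, 14438503137)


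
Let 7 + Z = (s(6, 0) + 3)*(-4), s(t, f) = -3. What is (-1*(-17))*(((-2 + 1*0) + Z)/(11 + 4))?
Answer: -51/5 ≈ -10.200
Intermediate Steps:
Z = -7 (Z = -7 + (-3 + 3)*(-4) = -7 + 0*(-4) = -7 + 0 = -7)
(-1*(-17))*(((-2 + 1*0) + Z)/(11 + 4)) = (-1*(-17))*(((-2 + 1*0) - 7)/(11 + 4)) = 17*(((-2 + 0) - 7)/15) = 17*((-2 - 7)*(1/15)) = 17*(-9*1/15) = 17*(-3/5) = -51/5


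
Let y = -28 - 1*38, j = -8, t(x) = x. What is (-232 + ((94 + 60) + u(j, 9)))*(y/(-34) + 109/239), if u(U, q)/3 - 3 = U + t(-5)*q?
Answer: -2220720/4063 ≈ -546.57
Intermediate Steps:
u(U, q) = 9 - 15*q + 3*U (u(U, q) = 9 + 3*(U - 5*q) = 9 + (-15*q + 3*U) = 9 - 15*q + 3*U)
y = -66 (y = -28 - 38 = -66)
(-232 + ((94 + 60) + u(j, 9)))*(y/(-34) + 109/239) = (-232 + ((94 + 60) + (9 - 15*9 + 3*(-8))))*(-66/(-34) + 109/239) = (-232 + (154 + (9 - 135 - 24)))*(-66*(-1/34) + 109*(1/239)) = (-232 + (154 - 150))*(33/17 + 109/239) = (-232 + 4)*(9740/4063) = -228*9740/4063 = -2220720/4063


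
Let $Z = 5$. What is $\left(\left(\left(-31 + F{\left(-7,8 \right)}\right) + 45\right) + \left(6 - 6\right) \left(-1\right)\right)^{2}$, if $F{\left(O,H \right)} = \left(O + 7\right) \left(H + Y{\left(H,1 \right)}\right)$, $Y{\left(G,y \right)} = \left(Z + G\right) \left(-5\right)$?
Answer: $196$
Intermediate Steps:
$Y{\left(G,y \right)} = -25 - 5 G$ ($Y{\left(G,y \right)} = \left(5 + G\right) \left(-5\right) = -25 - 5 G$)
$F{\left(O,H \right)} = \left(-25 - 4 H\right) \left(7 + O\right)$ ($F{\left(O,H \right)} = \left(O + 7\right) \left(H - \left(25 + 5 H\right)\right) = \left(7 + O\right) \left(-25 - 4 H\right) = \left(-25 - 4 H\right) \left(7 + O\right)$)
$\left(\left(\left(-31 + F{\left(-7,8 \right)}\right) + 45\right) + \left(6 - 6\right) \left(-1\right)\right)^{2} = \left(\left(\left(-31 - \left(455 - 35 \left(5 + 8\right)\right)\right) + 45\right) + \left(6 - 6\right) \left(-1\right)\right)^{2} = \left(\left(\left(-31 - \left(455 - 455\right)\right) + 45\right) + 0 \left(-1\right)\right)^{2} = \left(\left(\left(-31 - 0\right) + 45\right) + 0\right)^{2} = \left(\left(\left(-31 + 0\right) + 45\right) + 0\right)^{2} = \left(\left(-31 + 45\right) + 0\right)^{2} = \left(14 + 0\right)^{2} = 14^{2} = 196$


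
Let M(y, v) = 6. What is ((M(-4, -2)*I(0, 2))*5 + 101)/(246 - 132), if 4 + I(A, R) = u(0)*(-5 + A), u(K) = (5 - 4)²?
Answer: -169/114 ≈ -1.4825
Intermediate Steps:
u(K) = 1 (u(K) = 1² = 1)
I(A, R) = -9 + A (I(A, R) = -4 + 1*(-5 + A) = -4 + (-5 + A) = -9 + A)
((M(-4, -2)*I(0, 2))*5 + 101)/(246 - 132) = ((6*(-9 + 0))*5 + 101)/(246 - 132) = ((6*(-9))*5 + 101)/114 = (-54*5 + 101)*(1/114) = (-270 + 101)*(1/114) = -169*1/114 = -169/114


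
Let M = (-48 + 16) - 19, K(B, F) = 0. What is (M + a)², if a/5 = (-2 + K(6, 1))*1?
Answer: 3721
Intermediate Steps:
M = -51 (M = -32 - 19 = -51)
a = -10 (a = 5*((-2 + 0)*1) = 5*(-2*1) = 5*(-2) = -10)
(M + a)² = (-51 - 10)² = (-61)² = 3721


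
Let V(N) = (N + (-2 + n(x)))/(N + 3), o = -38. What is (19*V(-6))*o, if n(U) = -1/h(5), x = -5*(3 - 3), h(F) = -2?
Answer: -1805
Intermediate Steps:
x = 0 (x = -5*0 = 0)
n(U) = 1/2 (n(U) = -1/(-2) = -1*(-1/2) = 1/2)
V(N) = (-3/2 + N)/(3 + N) (V(N) = (N + (-2 + 1/2))/(N + 3) = (N - 3/2)/(3 + N) = (-3/2 + N)/(3 + N))
(19*V(-6))*o = (19*((-3/2 - 6)/(3 - 6)))*(-38) = (19*(-15/2/(-3)))*(-38) = (19*(-1/3*(-15/2)))*(-38) = (19*(5/2))*(-38) = (95/2)*(-38) = -1805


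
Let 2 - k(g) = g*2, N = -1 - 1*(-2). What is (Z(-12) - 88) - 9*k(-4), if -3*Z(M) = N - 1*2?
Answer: -533/3 ≈ -177.67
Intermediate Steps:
N = 1 (N = -1 + 2 = 1)
k(g) = 2 - 2*g (k(g) = 2 - g*2 = 2 - 2*g)
Z(M) = ⅓ (Z(M) = -(1 - 1*2)/3 = -(1 - 2)/3 = -⅓*(-1) = ⅓)
(Z(-12) - 88) - 9*k(-4) = (⅓ - 88) - 9*(2 - 2*(-4)) = -263/3 - 9*(2 + 8) = -263/3 - 9*10 = -263/3 - 90 = -533/3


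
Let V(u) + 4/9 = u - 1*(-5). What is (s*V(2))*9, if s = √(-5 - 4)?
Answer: 177*I ≈ 177.0*I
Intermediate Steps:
V(u) = 41/9 + u (V(u) = -4/9 + (u - 1*(-5)) = -4/9 + (u + 5) = -4/9 + (5 + u) = 41/9 + u)
s = 3*I (s = √(-9) = 3*I ≈ 3.0*I)
(s*V(2))*9 = ((3*I)*(41/9 + 2))*9 = ((3*I)*(59/9))*9 = (59*I/3)*9 = 177*I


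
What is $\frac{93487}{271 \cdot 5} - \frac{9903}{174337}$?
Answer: $\frac{16284824554}{236226635} \approx 68.937$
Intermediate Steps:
$\frac{93487}{271 \cdot 5} - \frac{9903}{174337} = \frac{93487}{1355} - \frac{9903}{174337} = \frac{16284824554}{236226635}$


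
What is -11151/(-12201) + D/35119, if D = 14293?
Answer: 3850346/2914877 ≈ 1.3209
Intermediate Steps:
-11151/(-12201) + D/35119 = -11151/(-12201) + 14293/35119 = -11151*(-1/12201) + 14293*(1/35119) = 531/581 + 14293/35119 = 3850346/2914877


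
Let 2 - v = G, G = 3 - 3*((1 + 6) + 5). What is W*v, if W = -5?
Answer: -175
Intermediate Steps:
G = -33 (G = 3 - 3*(7 + 5) = 3 - 3*12 = 3 - 36 = -33)
v = 35 (v = 2 - 1*(-33) = 2 + 33 = 35)
W*v = -5*35 = -175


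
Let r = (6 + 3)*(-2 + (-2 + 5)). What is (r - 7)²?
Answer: 4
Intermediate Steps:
r = 9 (r = 9*(-2 + 3) = 9*1 = 9)
(r - 7)² = (9 - 7)² = 2² = 4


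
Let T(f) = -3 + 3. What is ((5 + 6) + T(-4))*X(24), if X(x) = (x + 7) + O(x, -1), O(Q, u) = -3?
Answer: 308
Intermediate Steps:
T(f) = 0
X(x) = 4 + x (X(x) = (x + 7) - 3 = (7 + x) - 3 = 4 + x)
((5 + 6) + T(-4))*X(24) = ((5 + 6) + 0)*(4 + 24) = (11 + 0)*28 = 11*28 = 308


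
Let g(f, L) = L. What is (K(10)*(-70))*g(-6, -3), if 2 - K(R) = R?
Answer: -1680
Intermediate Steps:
K(R) = 2 - R
(K(10)*(-70))*g(-6, -3) = ((2 - 1*10)*(-70))*(-3) = ((2 - 10)*(-70))*(-3) = -8*(-70)*(-3) = 560*(-3) = -1680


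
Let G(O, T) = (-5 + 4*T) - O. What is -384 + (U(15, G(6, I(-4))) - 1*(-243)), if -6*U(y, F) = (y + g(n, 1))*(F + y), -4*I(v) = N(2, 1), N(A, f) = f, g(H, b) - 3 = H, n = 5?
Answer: -305/2 ≈ -152.50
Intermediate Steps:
g(H, b) = 3 + H
I(v) = -¼ (I(v) = -¼*1 = -¼)
G(O, T) = -5 - O + 4*T
U(y, F) = -(8 + y)*(F + y)/6 (U(y, F) = -(y + (3 + 5))*(F + y)/6 = -(y + 8)*(F + y)/6 = -(8 + y)*(F + y)/6)
-384 + (U(15, G(6, I(-4))) - 1*(-243)) = -384 + ((-4*(-5 - 1*6 + 4*(-¼))/3 - 4/3*15 - ⅙*15² - ⅙*(-5 - 1*6 + 4*(-¼))*15) - 1*(-243)) = -384 + ((-4*(-5 - 6 - 1)/3 - 20 - ⅙*225 - ⅙*(-5 - 6 - 1)*15) + 243) = -384 + ((-4/3*(-12) - 20 - 75/2 - ⅙*(-12)*15) + 243) = -384 + ((16 - 20 - 75/2 + 30) + 243) = -384 + (-23/2 + 243) = -384 + 463/2 = -305/2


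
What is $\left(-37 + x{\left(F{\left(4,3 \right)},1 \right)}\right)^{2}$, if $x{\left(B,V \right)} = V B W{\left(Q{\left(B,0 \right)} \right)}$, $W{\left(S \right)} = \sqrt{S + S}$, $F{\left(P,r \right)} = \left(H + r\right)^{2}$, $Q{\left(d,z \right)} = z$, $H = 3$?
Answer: $1369$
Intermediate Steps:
$F{\left(P,r \right)} = \left(3 + r\right)^{2}$
$W{\left(S \right)} = \sqrt{2} \sqrt{S}$ ($W{\left(S \right)} = \sqrt{2 S} = \sqrt{2} \sqrt{S}$)
$x{\left(B,V \right)} = 0$ ($x{\left(B,V \right)} = V B \sqrt{2} \sqrt{0} = B V \sqrt{2} \cdot 0 = B V 0 = 0$)
$\left(-37 + x{\left(F{\left(4,3 \right)},1 \right)}\right)^{2} = \left(-37 + 0\right)^{2} = \left(-37\right)^{2} = 1369$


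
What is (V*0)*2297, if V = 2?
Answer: 0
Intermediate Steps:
(V*0)*2297 = (2*0)*2297 = 0*2297 = 0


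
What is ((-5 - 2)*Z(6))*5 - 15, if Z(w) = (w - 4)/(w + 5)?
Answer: -235/11 ≈ -21.364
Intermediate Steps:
Z(w) = (-4 + w)/(5 + w)
((-5 - 2)*Z(6))*5 - 15 = ((-5 - 2)*((-4 + 6)/(5 + 6)))*5 - 15 = -7*2/11*5 - 15 = -14/11*5 - 15 = -70/11 - 15 = -235/11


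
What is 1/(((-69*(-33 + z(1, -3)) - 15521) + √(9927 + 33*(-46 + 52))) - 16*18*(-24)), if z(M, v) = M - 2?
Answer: -6263/39215044 - 45*√5/39215044 ≈ -0.00016228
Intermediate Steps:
z(M, v) = -2 + M
1/(((-69*(-33 + z(1, -3)) - 15521) + √(9927 + 33*(-46 + 52))) - 16*18*(-24)) = 1/(((-69*(-33 + (-2 + 1)) - 15521) + √(9927 + 33*(-46 + 52))) - 16*18*(-24)) = 1/(((-69*(-33 - 1) - 15521) + √(9927 + 33*6)) - 288*(-24)) = 1/(((-69*(-34) - 15521) + √(9927 + 198)) + 6912) = 1/(((2346 - 15521) + √10125) + 6912) = 1/((-13175 + 45*√5) + 6912) = 1/(-6263 + 45*√5)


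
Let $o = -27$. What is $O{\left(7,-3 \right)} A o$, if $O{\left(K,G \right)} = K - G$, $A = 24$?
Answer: $-6480$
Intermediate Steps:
$O{\left(7,-3 \right)} A o = \left(7 - -3\right) 24 \left(-27\right) = \left(7 + 3\right) 24 \left(-27\right) = 10 \cdot 24 \left(-27\right) = 240 \left(-27\right) = -6480$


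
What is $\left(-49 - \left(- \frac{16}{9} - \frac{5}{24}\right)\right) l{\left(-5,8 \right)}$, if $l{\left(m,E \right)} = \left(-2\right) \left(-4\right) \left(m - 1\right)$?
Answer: $\frac{6770}{3} \approx 2256.7$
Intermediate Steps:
$l{\left(m,E \right)} = -8 + 8 m$ ($l{\left(m,E \right)} = 8 \left(-1 + m\right) = -8 + 8 m$)
$\left(-49 - \left(- \frac{16}{9} - \frac{5}{24}\right)\right) l{\left(-5,8 \right)} = \left(-49 - \left(- \frac{16}{9} - \frac{5}{24}\right)\right) \left(-8 + 8 \left(-5\right)\right) = \left(-49 - - \frac{143}{72}\right) \left(-8 - 40\right) = \left(-49 + \left(\frac{5}{24} + \frac{16}{9}\right)\right) \left(-48\right) = \left(-49 + \frac{143}{72}\right) \left(-48\right) = \left(- \frac{3385}{72}\right) \left(-48\right) = \frac{6770}{3}$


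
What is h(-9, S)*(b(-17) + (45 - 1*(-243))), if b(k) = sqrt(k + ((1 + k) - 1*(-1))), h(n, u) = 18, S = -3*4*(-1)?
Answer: 5184 + 72*I*sqrt(2) ≈ 5184.0 + 101.82*I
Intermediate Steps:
S = 12 (S = -12*(-1) = 12)
b(k) = sqrt(2 + 2*k) (b(k) = sqrt(k + ((1 + k) + 1)) = sqrt(k + (2 + k)) = sqrt(2 + 2*k))
h(-9, S)*(b(-17) + (45 - 1*(-243))) = 18*(sqrt(2 + 2*(-17)) + (45 - 1*(-243))) = 18*(sqrt(2 - 34) + (45 + 243)) = 18*(sqrt(-32) + 288) = 18*(4*I*sqrt(2) + 288) = 18*(288 + 4*I*sqrt(2)) = 5184 + 72*I*sqrt(2)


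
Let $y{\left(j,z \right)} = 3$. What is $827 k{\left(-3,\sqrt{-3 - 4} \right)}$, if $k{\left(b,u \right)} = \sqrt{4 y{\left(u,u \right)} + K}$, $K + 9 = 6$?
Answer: $2481$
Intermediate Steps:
$K = -3$ ($K = -9 + 6 = -3$)
$k{\left(b,u \right)} = 3$ ($k{\left(b,u \right)} = \sqrt{4 \cdot 3 - 3} = \sqrt{12 - 3} = \sqrt{9} = 3$)
$827 k{\left(-3,\sqrt{-3 - 4} \right)} = 827 \cdot 3 = 2481$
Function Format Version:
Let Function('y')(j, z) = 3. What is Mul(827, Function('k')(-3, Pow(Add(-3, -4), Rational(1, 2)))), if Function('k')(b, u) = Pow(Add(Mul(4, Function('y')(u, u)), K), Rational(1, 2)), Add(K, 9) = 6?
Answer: 2481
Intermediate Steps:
K = -3 (K = Add(-9, 6) = -3)
Function('k')(b, u) = 3 (Function('k')(b, u) = Pow(Add(Mul(4, 3), -3), Rational(1, 2)) = Pow(Add(12, -3), Rational(1, 2)) = Pow(9, Rational(1, 2)) = 3)
Mul(827, Function('k')(-3, Pow(Add(-3, -4), Rational(1, 2)))) = Mul(827, 3) = 2481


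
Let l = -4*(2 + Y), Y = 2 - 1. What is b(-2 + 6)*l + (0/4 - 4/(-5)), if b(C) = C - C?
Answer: ⅘ ≈ 0.80000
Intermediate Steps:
b(C) = 0
Y = 1
l = -12 (l = -4*(2 + 1) = -4*3 = -12)
b(-2 + 6)*l + (0/4 - 4/(-5)) = 0*(-12) + (0/4 - 4/(-5)) = 0 + (0*(¼) - 4*(-⅕)) = 0 + (0 + ⅘) = 0 + ⅘ = ⅘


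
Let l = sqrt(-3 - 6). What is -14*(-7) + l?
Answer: 98 + 3*I ≈ 98.0 + 3.0*I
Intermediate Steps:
l = 3*I (l = sqrt(-9) = 3*I ≈ 3.0*I)
-14*(-7) + l = -14*(-7) + 3*I = 98 + 3*I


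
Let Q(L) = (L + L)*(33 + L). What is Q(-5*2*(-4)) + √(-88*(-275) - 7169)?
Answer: 5840 + √17031 ≈ 5970.5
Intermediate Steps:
Q(L) = 2*L*(33 + L) (Q(L) = (2*L)*(33 + L) = 2*L*(33 + L))
Q(-5*2*(-4)) + √(-88*(-275) - 7169) = 2*(-5*2*(-4))*(33 - 5*2*(-4)) + √(-88*(-275) - 7169) = 2*(-10*(-4))*(33 - 10*(-4)) + √(24200 - 7169) = 2*40*(33 + 40) + √17031 = 2*40*73 + √17031 = 5840 + √17031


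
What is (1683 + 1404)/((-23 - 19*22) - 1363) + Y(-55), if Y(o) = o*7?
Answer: -697627/1804 ≈ -386.71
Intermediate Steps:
Y(o) = 7*o
(1683 + 1404)/((-23 - 19*22) - 1363) + Y(-55) = (1683 + 1404)/((-23 - 19*22) - 1363) + 7*(-55) = 3087/((-23 - 418) - 1363) - 385 = 3087/(-441 - 1363) - 385 = 3087/(-1804) - 385 = 3087*(-1/1804) - 385 = -3087/1804 - 385 = -697627/1804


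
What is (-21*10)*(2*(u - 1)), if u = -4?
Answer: 2100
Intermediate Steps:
(-21*10)*(2*(u - 1)) = (-21*10)*(2*(-4 - 1)) = -420*(-5) = -210*(-10) = 2100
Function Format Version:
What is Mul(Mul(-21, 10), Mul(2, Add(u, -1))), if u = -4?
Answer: 2100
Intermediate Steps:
Mul(Mul(-21, 10), Mul(2, Add(u, -1))) = Mul(Mul(-21, 10), Mul(2, Add(-4, -1))) = Mul(-210, Mul(2, -5)) = Mul(-210, -10) = 2100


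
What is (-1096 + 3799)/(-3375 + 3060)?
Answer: -901/105 ≈ -8.5809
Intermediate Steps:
(-1096 + 3799)/(-3375 + 3060) = 2703/(-315) = 2703*(-1/315) = -901/105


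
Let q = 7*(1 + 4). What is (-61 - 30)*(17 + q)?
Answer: -4732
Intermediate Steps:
q = 35 (q = 7*5 = 35)
(-61 - 30)*(17 + q) = (-61 - 30)*(17 + 35) = -91*52 = -4732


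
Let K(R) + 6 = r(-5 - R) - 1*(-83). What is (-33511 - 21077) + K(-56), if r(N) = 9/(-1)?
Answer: -54520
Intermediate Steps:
r(N) = -9 (r(N) = 9*(-1) = -9)
K(R) = 68 (K(R) = -6 + (-9 - 1*(-83)) = -6 + (-9 + 83) = -6 + 74 = 68)
(-33511 - 21077) + K(-56) = (-33511 - 21077) + 68 = -54588 + 68 = -54520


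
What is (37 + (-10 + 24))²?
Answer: 2601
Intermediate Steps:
(37 + (-10 + 24))² = (37 + 14)² = 51² = 2601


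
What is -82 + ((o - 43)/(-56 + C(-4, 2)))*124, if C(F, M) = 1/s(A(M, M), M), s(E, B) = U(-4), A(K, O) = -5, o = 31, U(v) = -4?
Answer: -4166/75 ≈ -55.547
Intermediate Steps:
s(E, B) = -4
C(F, M) = -1/4 (C(F, M) = 1/(-4) = -1/4)
-82 + ((o - 43)/(-56 + C(-4, 2)))*124 = -82 + ((31 - 43)/(-56 - 1/4))*124 = -82 - 12/(-225/4)*124 = -82 - 12*(-4/225)*124 = -82 + (16/75)*124 = -82 + 1984/75 = -4166/75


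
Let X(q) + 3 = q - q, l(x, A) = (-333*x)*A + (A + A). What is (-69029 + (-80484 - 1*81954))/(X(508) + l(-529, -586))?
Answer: 231467/103229177 ≈ 0.0022423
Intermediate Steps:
l(x, A) = 2*A - 333*A*x (l(x, A) = -333*A*x + 2*A = 2*A - 333*A*x)
X(q) = -3 (X(q) = -3 + (q - q) = -3 + 0 = -3)
(-69029 + (-80484 - 1*81954))/(X(508) + l(-529, -586)) = (-69029 + (-80484 - 1*81954))/(-3 - 586*(2 - 333*(-529))) = (-69029 + (-80484 - 81954))/(-3 - 586*(2 + 176157)) = (-69029 - 162438)/(-3 - 586*176159) = -231467/(-3 - 103229174) = -231467/(-103229177) = -231467*(-1/103229177) = 231467/103229177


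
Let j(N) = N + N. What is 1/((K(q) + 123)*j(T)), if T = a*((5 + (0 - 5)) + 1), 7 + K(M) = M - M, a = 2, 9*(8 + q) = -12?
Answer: 1/464 ≈ 0.0021552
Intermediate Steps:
q = -28/3 (q = -8 + (⅑)*(-12) = -8 - 4/3 = -28/3 ≈ -9.3333)
K(M) = -7 (K(M) = -7 + (M - M) = -7 + 0 = -7)
T = 2 (T = 2*((5 + (0 - 5)) + 1) = 2*((5 - 5) + 1) = 2*(0 + 1) = 2*1 = 2)
j(N) = 2*N
1/((K(q) + 123)*j(T)) = 1/((-7 + 123)*((2*2))) = 1/(116*4) = (1/116)*(¼) = 1/464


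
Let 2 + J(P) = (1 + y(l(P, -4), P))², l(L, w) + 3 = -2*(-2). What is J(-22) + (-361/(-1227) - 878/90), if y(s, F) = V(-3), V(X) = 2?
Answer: -45301/18405 ≈ -2.4613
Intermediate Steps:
l(L, w) = 1 (l(L, w) = -3 - 2*(-2) = -3 + 4 = 1)
y(s, F) = 2
J(P) = 7 (J(P) = -2 + (1 + 2)² = -2 + 3² = -2 + 9 = 7)
J(-22) + (-361/(-1227) - 878/90) = 7 + (-361/(-1227) - 878/90) = 7 + (-361*(-1/1227) - 878*1/90) = 7 + (361/1227 - 439/45) = 7 - 174136/18405 = -45301/18405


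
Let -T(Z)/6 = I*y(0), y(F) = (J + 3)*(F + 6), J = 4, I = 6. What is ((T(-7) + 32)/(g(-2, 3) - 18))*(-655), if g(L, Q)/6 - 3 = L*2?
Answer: -121175/3 ≈ -40392.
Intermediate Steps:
g(L, Q) = 18 + 12*L (g(L, Q) = 18 + 6*(L*2) = 18 + 6*(2*L) = 18 + 12*L)
y(F) = 42 + 7*F (y(F) = (4 + 3)*(F + 6) = 7*(6 + F) = 42 + 7*F)
T(Z) = -1512 (T(Z) = -36*(42 + 7*0) = -36*(42 + 0) = -36*42 = -6*252 = -1512)
((T(-7) + 32)/(g(-2, 3) - 18))*(-655) = ((-1512 + 32)/((18 + 12*(-2)) - 18))*(-655) = -1480/((18 - 24) - 18)*(-655) = -1480/(-6 - 18)*(-655) = -1480/(-24)*(-655) = -1480*(-1/24)*(-655) = (185/3)*(-655) = -121175/3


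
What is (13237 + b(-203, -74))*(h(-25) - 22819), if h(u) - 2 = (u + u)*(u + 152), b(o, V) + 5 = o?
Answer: -380016843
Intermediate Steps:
b(o, V) = -5 + o
h(u) = 2 + 2*u*(152 + u) (h(u) = 2 + (u + u)*(u + 152) = 2 + (2*u)*(152 + u) = 2 + 2*u*(152 + u))
(13237 + b(-203, -74))*(h(-25) - 22819) = (13237 + (-5 - 203))*((2 + 2*(-25)² + 304*(-25)) - 22819) = (13237 - 208)*((2 + 2*625 - 7600) - 22819) = 13029*((2 + 1250 - 7600) - 22819) = 13029*(-6348 - 22819) = 13029*(-29167) = -380016843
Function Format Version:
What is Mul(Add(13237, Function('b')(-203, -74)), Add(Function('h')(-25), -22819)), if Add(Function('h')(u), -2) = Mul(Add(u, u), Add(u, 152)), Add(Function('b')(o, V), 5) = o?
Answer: -380016843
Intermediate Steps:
Function('b')(o, V) = Add(-5, o)
Function('h')(u) = Add(2, Mul(2, u, Add(152, u))) (Function('h')(u) = Add(2, Mul(Add(u, u), Add(u, 152))) = Add(2, Mul(Mul(2, u), Add(152, u))) = Add(2, Mul(2, u, Add(152, u))))
Mul(Add(13237, Function('b')(-203, -74)), Add(Function('h')(-25), -22819)) = Mul(Add(13237, Add(-5, -203)), Add(Add(2, Mul(2, Pow(-25, 2)), Mul(304, -25)), -22819)) = Mul(Add(13237, -208), Add(Add(2, Mul(2, 625), -7600), -22819)) = Mul(13029, Add(Add(2, 1250, -7600), -22819)) = Mul(13029, Add(-6348, -22819)) = Mul(13029, -29167) = -380016843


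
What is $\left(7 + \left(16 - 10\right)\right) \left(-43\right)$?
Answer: $-559$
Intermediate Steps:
$\left(7 + \left(16 - 10\right)\right) \left(-43\right) = \left(7 + 6\right) \left(-43\right) = 13 \left(-43\right) = -559$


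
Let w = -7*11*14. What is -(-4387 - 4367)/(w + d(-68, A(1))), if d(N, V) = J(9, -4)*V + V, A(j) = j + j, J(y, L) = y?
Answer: -4377/529 ≈ -8.2741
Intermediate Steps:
A(j) = 2*j
d(N, V) = 10*V (d(N, V) = 9*V + V = 10*V)
w = -1078 (w = -77*14 = -1078)
-(-4387 - 4367)/(w + d(-68, A(1))) = -(-4387 - 4367)/(-1078 + 10*(2*1)) = -(-8754)/(-1078 + 10*2) = -(-8754)/(-1078 + 20) = -(-8754)/(-1058) = -(-8754)*(-1)/1058 = -1*4377/529 = -4377/529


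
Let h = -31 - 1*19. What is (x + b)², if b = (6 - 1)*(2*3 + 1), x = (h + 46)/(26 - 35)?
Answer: 101761/81 ≈ 1256.3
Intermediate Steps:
h = -50 (h = -31 - 19 = -50)
x = 4/9 (x = (-50 + 46)/(26 - 35) = -4/(-9) = -4*(-⅑) = 4/9 ≈ 0.44444)
b = 35 (b = 5*(6 + 1) = 5*7 = 35)
(x + b)² = (4/9 + 35)² = (319/9)² = 101761/81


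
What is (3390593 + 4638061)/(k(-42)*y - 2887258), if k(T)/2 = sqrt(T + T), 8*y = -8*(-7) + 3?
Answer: -92723181962928/33345035107357 - 947381172*I*sqrt(21)/33345035107357 ≈ -2.7807 - 0.0001302*I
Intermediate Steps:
y = 59/8 (y = (-8*(-7) + 3)/8 = (56 + 3)/8 = (1/8)*59 = 59/8 ≈ 7.3750)
k(T) = 2*sqrt(2)*sqrt(T) (k(T) = 2*sqrt(T + T) = 2*sqrt(2*T) = 2*(sqrt(2)*sqrt(T)) = 2*sqrt(2)*sqrt(T))
(3390593 + 4638061)/(k(-42)*y - 2887258) = (3390593 + 4638061)/((2*sqrt(2)*sqrt(-42))*(59/8) - 2887258) = 8028654/((2*sqrt(2)*(I*sqrt(42)))*(59/8) - 2887258) = 8028654/((4*I*sqrt(21))*(59/8) - 2887258) = 8028654/(59*I*sqrt(21)/2 - 2887258) = 8028654/(-2887258 + 59*I*sqrt(21)/2)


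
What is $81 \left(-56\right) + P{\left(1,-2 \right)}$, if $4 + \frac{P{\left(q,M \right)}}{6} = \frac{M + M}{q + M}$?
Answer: $-4536$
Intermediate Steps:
$P{\left(q,M \right)} = -24 + \frac{12 M}{M + q}$ ($P{\left(q,M \right)} = -24 + 6 \frac{M + M}{q + M} = -24 + 6 \frac{2 M}{M + q} = -24 + \frac{12 M}{M + q}$)
$81 \left(-56\right) + P{\left(1,-2 \right)} = 81 \left(-56\right) + \frac{12 \left(\left(-1\right) \left(-2\right) - 2\right)}{-2 + 1} = -4536 + \frac{12 \left(2 - 2\right)}{-1} = -4536 + 12 \left(-1\right) 0 = -4536 + 0 = -4536$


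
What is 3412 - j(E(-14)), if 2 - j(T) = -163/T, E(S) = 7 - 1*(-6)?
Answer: 44167/13 ≈ 3397.5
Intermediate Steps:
E(S) = 13 (E(S) = 7 + 6 = 13)
j(T) = 2 + 163/T (j(T) = 2 - (-163)/T = 2 + 163/T)
3412 - j(E(-14)) = 3412 - (2 + 163/13) = 3412 - 1*189/13 = 3412 - 189/13 = 44167/13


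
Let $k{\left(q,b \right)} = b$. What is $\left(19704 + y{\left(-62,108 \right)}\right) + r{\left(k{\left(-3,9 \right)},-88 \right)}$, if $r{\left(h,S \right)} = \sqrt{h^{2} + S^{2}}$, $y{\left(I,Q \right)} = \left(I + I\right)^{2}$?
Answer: $35080 + 5 \sqrt{313} \approx 35168.0$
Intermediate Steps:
$y{\left(I,Q \right)} = 4 I^{2}$ ($y{\left(I,Q \right)} = \left(2 I\right)^{2} = 4 I^{2}$)
$r{\left(h,S \right)} = \sqrt{S^{2} + h^{2}}$
$\left(19704 + y{\left(-62,108 \right)}\right) + r{\left(k{\left(-3,9 \right)},-88 \right)} = \left(19704 + 4 \left(-62\right)^{2}\right) + \sqrt{\left(-88\right)^{2} + 9^{2}} = \left(19704 + 4 \cdot 3844\right) + \sqrt{7744 + 81} = \left(19704 + 15376\right) + \sqrt{7825} = 35080 + 5 \sqrt{313}$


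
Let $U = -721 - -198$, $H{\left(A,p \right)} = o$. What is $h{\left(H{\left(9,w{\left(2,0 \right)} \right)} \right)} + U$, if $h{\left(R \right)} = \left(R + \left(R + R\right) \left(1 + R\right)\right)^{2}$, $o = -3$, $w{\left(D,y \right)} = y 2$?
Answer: $-442$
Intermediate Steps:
$w{\left(D,y \right)} = 2 y$
$H{\left(A,p \right)} = -3$
$h{\left(R \right)} = \left(R + 2 R \left(1 + R\right)\right)^{2}$
$U = -523$ ($U = -721 + 198 = -523$)
$h{\left(H{\left(9,w{\left(2,0 \right)} \right)} \right)} + U = \left(-3\right)^{2} \left(3 + 2 \left(-3\right)\right)^{2} - 523 = 9 \left(3 - 6\right)^{2} - 523 = 9 \left(-3\right)^{2} - 523 = 9 \cdot 9 - 523 = 81 - 523 = -442$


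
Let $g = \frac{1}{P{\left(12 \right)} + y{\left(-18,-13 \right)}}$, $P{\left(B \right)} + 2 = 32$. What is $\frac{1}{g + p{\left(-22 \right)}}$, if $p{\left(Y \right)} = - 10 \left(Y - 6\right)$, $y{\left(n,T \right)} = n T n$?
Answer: $\frac{4182}{1170959} \approx 0.0035714$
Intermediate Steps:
$y{\left(n,T \right)} = T n^{2}$ ($y{\left(n,T \right)} = T n n = T n^{2}$)
$P{\left(B \right)} = 30$ ($P{\left(B \right)} = -2 + 32 = 30$)
$p{\left(Y \right)} = 60 - 10 Y$ ($p{\left(Y \right)} = - 10 \left(-6 + Y\right) = 60 - 10 Y$)
$g = - \frac{1}{4182}$ ($g = \frac{1}{30 - 13 \left(-18\right)^{2}} = \frac{1}{30 - 4212} = \frac{1}{-4182} = - \frac{1}{4182} \approx -0.00023912$)
$\frac{1}{g + p{\left(-22 \right)}} = \frac{1}{- \frac{1}{4182} + \left(60 - -220\right)} = \frac{1}{- \frac{1}{4182} + \left(60 + 220\right)} = \frac{1}{- \frac{1}{4182} + 280} = \frac{1}{\frac{1170959}{4182}} = \frac{4182}{1170959}$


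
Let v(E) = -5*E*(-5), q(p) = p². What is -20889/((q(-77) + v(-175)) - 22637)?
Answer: 20889/21083 ≈ 0.99080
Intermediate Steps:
v(E) = 25*E
-20889/((q(-77) + v(-175)) - 22637) = -20889/(((-77)² + 25*(-175)) - 22637) = -20889/((5929 - 4375) - 22637) = -20889/(1554 - 22637) = -20889/(-21083) = -20889*(-1/21083) = 20889/21083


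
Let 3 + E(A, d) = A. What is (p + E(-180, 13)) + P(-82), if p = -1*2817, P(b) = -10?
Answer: -3010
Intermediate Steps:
E(A, d) = -3 + A
p = -2817
(p + E(-180, 13)) + P(-82) = (-2817 + (-3 - 180)) - 10 = (-2817 - 183) - 10 = -3000 - 10 = -3010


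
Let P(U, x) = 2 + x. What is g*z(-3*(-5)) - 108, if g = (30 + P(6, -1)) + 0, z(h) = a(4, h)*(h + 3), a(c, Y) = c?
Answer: 2124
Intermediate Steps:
z(h) = 12 + 4*h (z(h) = 4*(h + 3) = 4*(3 + h) = 12 + 4*h)
g = 31 (g = (30 + (2 - 1)) + 0 = (30 + 1) + 0 = 31 + 0 = 31)
g*z(-3*(-5)) - 108 = 31*(12 + 4*(-3*(-5))) - 108 = 31*(12 + 4*15) - 108 = 31*(12 + 60) - 108 = 31*72 - 108 = 2232 - 108 = 2124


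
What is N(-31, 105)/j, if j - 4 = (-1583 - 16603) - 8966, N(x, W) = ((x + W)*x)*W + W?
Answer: 240765/27148 ≈ 8.8686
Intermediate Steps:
N(x, W) = W + W*x*(W + x) (N(x, W) = ((W + x)*x)*W + W = (x*(W + x))*W + W = W*x*(W + x) + W = W + W*x*(W + x))
j = -27148 (j = 4 + ((-1583 - 16603) - 8966) = 4 + (-18186 - 8966) = 4 - 27152 = -27148)
N(-31, 105)/j = (105*(1 + (-31)**2 + 105*(-31)))/(-27148) = (105*(1 + 961 - 3255))*(-1/27148) = (105*(-2293))*(-1/27148) = -240765*(-1/27148) = 240765/27148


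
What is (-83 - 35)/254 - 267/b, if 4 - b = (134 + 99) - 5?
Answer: 20693/28448 ≈ 0.72740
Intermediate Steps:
b = -224 (b = 4 - ((134 + 99) - 5) = 4 - (233 - 5) = 4 - 1*228 = 4 - 228 = -224)
(-83 - 35)/254 - 267/b = (-83 - 35)/254 - 267/(-224) = -118*1/254 - 267*(-1/224) = -59/127 + 267/224 = 20693/28448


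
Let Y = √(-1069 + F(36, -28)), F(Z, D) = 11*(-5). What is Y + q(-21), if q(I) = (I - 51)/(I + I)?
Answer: 12/7 + 2*I*√281 ≈ 1.7143 + 33.526*I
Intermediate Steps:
F(Z, D) = -55
q(I) = (-51 + I)/(2*I) (q(I) = (-51 + I)/((2*I)) = (-51 + I)*(1/(2*I)) = (-51 + I)/(2*I))
Y = 2*I*√281 (Y = √(-1069 - 55) = √(-1124) = 2*I*√281 ≈ 33.526*I)
Y + q(-21) = 2*I*√281 + (½)*(-51 - 21)/(-21) = 2*I*√281 + (½)*(-1/21)*(-72) = 2*I*√281 + 12/7 = 12/7 + 2*I*√281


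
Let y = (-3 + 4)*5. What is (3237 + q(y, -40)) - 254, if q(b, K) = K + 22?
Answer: 2965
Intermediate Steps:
y = 5 (y = 1*5 = 5)
q(b, K) = 22 + K
(3237 + q(y, -40)) - 254 = (3237 + (22 - 40)) - 254 = (3237 - 18) - 254 = 3219 - 254 = 2965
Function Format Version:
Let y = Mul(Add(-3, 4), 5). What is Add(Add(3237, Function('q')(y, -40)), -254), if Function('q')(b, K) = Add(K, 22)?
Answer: 2965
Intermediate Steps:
y = 5 (y = Mul(1, 5) = 5)
Function('q')(b, K) = Add(22, K)
Add(Add(3237, Function('q')(y, -40)), -254) = Add(Add(3237, Add(22, -40)), -254) = Add(Add(3237, -18), -254) = Add(3219, -254) = 2965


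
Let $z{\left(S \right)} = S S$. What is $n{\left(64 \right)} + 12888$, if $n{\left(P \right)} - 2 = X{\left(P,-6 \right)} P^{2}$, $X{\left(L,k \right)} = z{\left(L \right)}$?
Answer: $16790106$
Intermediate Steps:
$z{\left(S \right)} = S^{2}$
$X{\left(L,k \right)} = L^{2}$
$n{\left(P \right)} = 2 + P^{4}$ ($n{\left(P \right)} = 2 + P^{2} P^{2} = 2 + P^{4}$)
$n{\left(64 \right)} + 12888 = \left(2 + 64^{4}\right) + 12888 = \left(2 + 16777216\right) + 12888 = 16777218 + 12888 = 16790106$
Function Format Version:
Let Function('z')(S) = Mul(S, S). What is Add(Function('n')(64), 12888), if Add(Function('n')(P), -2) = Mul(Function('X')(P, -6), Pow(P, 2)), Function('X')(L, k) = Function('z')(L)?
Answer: 16790106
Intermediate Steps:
Function('z')(S) = Pow(S, 2)
Function('X')(L, k) = Pow(L, 2)
Function('n')(P) = Add(2, Pow(P, 4)) (Function('n')(P) = Add(2, Mul(Pow(P, 2), Pow(P, 2))) = Add(2, Pow(P, 4)))
Add(Function('n')(64), 12888) = Add(Add(2, Pow(64, 4)), 12888) = Add(Add(2, 16777216), 12888) = Add(16777218, 12888) = 16790106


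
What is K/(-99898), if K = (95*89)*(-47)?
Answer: 397385/99898 ≈ 3.9779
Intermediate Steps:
K = -397385 (K = 8455*(-47) = -397385)
K/(-99898) = -397385/(-99898) = -397385*(-1/99898) = 397385/99898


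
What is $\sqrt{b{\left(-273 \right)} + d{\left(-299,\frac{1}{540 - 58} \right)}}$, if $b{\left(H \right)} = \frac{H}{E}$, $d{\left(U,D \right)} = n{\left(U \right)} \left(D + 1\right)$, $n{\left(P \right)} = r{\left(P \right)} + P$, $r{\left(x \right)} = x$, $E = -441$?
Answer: $\frac{2 i \sqrt{3833231766}}{5061} \approx 24.467 i$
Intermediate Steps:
$n{\left(P \right)} = 2 P$ ($n{\left(P \right)} = P + P = 2 P$)
$d{\left(U,D \right)} = 2 U \left(1 + D\right)$ ($d{\left(U,D \right)} = 2 U \left(D + 1\right) = 2 U \left(1 + D\right)$)
$b{\left(H \right)} = - \frac{H}{441}$ ($b{\left(H \right)} = \frac{H}{-441} = H \left(- \frac{1}{441}\right) = - \frac{H}{441}$)
$\sqrt{b{\left(-273 \right)} + d{\left(-299,\frac{1}{540 - 58} \right)}} = \sqrt{\left(- \frac{1}{441}\right) \left(-273\right) + 2 \left(-299\right) \left(1 + \frac{1}{540 - 58}\right)} = \sqrt{\frac{13}{21} + 2 \left(-299\right) \left(1 + \frac{1}{482}\right)} = \sqrt{\frac{13}{21} + 2 \left(-299\right) \frac{483}{482}} = \sqrt{\frac{13}{21} - \frac{144417}{241}} = \sqrt{- \frac{3029624}{5061}} = \frac{2 i \sqrt{3833231766}}{5061}$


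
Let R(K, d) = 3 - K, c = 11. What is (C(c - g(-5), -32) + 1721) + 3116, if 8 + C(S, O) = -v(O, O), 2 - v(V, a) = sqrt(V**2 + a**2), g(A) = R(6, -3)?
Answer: 4827 + 32*sqrt(2) ≈ 4872.3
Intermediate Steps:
g(A) = -3 (g(A) = 3 - 1*6 = 3 - 6 = -3)
v(V, a) = 2 - sqrt(V**2 + a**2)
C(S, O) = -10 + sqrt(2)*sqrt(O**2) (C(S, O) = -8 - (2 - sqrt(O**2 + O**2)) = -8 - (2 - sqrt(2*O**2)) = -8 - (2 - sqrt(2)*sqrt(O**2)) = -8 + (-2 + sqrt(2)*sqrt(O**2)) = -10 + sqrt(2)*sqrt(O**2))
(C(c - g(-5), -32) + 1721) + 3116 = ((-10 + sqrt(2)*sqrt((-32)**2)) + 1721) + 3116 = ((-10 + sqrt(2)*sqrt(1024)) + 1721) + 3116 = ((-10 + sqrt(2)*32) + 1721) + 3116 = ((-10 + 32*sqrt(2)) + 1721) + 3116 = (1711 + 32*sqrt(2)) + 3116 = 4827 + 32*sqrt(2)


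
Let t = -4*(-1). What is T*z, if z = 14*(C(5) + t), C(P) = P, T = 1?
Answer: 126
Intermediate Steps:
t = 4
z = 126 (z = 14*(5 + 4) = 14*9 = 126)
T*z = 1*126 = 126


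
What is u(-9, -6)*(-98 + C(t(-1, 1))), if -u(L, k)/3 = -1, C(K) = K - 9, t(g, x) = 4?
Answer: -309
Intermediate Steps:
C(K) = -9 + K
u(L, k) = 3 (u(L, k) = -3*(-1) = 3)
u(-9, -6)*(-98 + C(t(-1, 1))) = 3*(-98 + (-9 + 4)) = 3*(-98 - 5) = 3*(-103) = -309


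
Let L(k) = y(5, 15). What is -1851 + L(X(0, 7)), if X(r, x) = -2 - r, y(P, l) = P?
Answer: -1846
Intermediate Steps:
L(k) = 5
-1851 + L(X(0, 7)) = -1851 + 5 = -1846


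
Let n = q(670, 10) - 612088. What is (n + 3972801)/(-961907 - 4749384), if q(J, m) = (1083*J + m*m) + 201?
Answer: -4086624/5711291 ≈ -0.71553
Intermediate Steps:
q(J, m) = 201 + m² + 1083*J (q(J, m) = (1083*J + m²) + 201 = (m² + 1083*J) + 201 = 201 + m² + 1083*J)
n = 113823 (n = (201 + 10² + 1083*670) - 612088 = (201 + 100 + 725610) - 612088 = 725911 - 612088 = 113823)
(n + 3972801)/(-961907 - 4749384) = (113823 + 3972801)/(-961907 - 4749384) = 4086624/(-5711291) = 4086624*(-1/5711291) = -4086624/5711291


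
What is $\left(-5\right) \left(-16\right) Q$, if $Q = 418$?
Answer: $33440$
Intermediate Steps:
$\left(-5\right) \left(-16\right) Q = \left(-5\right) \left(-16\right) 418 = 80 \cdot 418 = 33440$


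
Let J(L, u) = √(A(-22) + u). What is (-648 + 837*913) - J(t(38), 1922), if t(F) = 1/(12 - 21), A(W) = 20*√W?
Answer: 763533 - √(1922 + 20*I*√22) ≈ 7.6349e+5 - 1.0696*I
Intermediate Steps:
t(F) = -⅑ (t(F) = 1/(-9) = -⅑)
J(L, u) = √(u + 20*I*√22) (J(L, u) = √(20*√(-22) + u) = √(20*(I*√22) + u) = √(20*I*√22 + u) = √(u + 20*I*√22))
(-648 + 837*913) - J(t(38), 1922) = (-648 + 837*913) - √(1922 + 20*I*√22) = (-648 + 764181) - √(1922 + 20*I*√22) = 763533 - √(1922 + 20*I*√22)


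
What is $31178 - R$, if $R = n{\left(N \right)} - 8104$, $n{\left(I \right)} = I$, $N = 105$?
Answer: $39177$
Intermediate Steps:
$R = -7999$ ($R = 105 - 8104 = -7999$)
$31178 - R = 31178 - -7999 = 31178 + 7999 = 39177$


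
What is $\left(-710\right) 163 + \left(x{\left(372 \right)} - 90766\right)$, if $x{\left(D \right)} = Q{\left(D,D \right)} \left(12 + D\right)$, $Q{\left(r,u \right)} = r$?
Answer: $-63648$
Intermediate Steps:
$x{\left(D \right)} = D \left(12 + D\right)$
$\left(-710\right) 163 + \left(x{\left(372 \right)} - 90766\right) = \left(-710\right) 163 + \left(372 \left(12 + 372\right) - 90766\right) = -115730 + \left(372 \cdot 384 - 90766\right) = -115730 + \left(142848 - 90766\right) = -115730 + 52082 = -63648$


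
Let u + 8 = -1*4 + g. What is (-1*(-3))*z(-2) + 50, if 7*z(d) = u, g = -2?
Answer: 44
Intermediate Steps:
u = -14 (u = -8 + (-1*4 - 2) = -8 + (-4 - 2) = -8 - 6 = -14)
z(d) = -2 (z(d) = (⅐)*(-14) = -2)
(-1*(-3))*z(-2) + 50 = -1*(-3)*(-2) + 50 = 3*(-2) + 50 = -6 + 50 = 44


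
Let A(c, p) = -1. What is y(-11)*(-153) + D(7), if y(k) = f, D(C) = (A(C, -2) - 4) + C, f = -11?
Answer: 1685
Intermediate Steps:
D(C) = -5 + C (D(C) = (-1 - 4) + C = -5 + C)
y(k) = -11
y(-11)*(-153) + D(7) = -11*(-153) + (-5 + 7) = 1683 + 2 = 1685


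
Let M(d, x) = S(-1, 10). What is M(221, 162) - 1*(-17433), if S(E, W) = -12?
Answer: 17421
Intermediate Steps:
M(d, x) = -12
M(221, 162) - 1*(-17433) = -12 - 1*(-17433) = -12 + 17433 = 17421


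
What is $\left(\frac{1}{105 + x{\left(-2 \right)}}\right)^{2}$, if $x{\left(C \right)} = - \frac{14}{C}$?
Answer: $\frac{1}{12544} \approx 7.9719 \cdot 10^{-5}$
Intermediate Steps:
$\left(\frac{1}{105 + x{\left(-2 \right)}}\right)^{2} = \left(\frac{1}{105 - \frac{14}{-2}}\right)^{2} = \left(\frac{1}{105 - -7}\right)^{2} = \left(\frac{1}{105 + 7}\right)^{2} = \left(\frac{1}{112}\right)^{2} = \frac{1}{12544}$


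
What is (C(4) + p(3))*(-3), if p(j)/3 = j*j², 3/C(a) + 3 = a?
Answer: -252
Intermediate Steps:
C(a) = 3/(-3 + a)
p(j) = 3*j³ (p(j) = 3*(j*j²) = 3*j³)
(C(4) + p(3))*(-3) = (3/(-3 + 4) + 3*3³)*(-3) = (3/1 + 3*27)*(-3) = (3*1 + 81)*(-3) = (3 + 81)*(-3) = 84*(-3) = -252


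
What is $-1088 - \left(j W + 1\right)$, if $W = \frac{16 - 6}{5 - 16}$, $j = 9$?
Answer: $- \frac{11889}{11} \approx -1080.8$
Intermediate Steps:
$W = - \frac{10}{11}$ ($W = \frac{10}{-11} = 10 \left(- \frac{1}{11}\right) = - \frac{10}{11} \approx -0.90909$)
$-1088 - \left(j W + 1\right) = -1088 - \left(9 \left(- \frac{10}{11}\right) + 1\right) = -1088 - \left(- \frac{90}{11} + 1\right) = -1088 - - \frac{79}{11} = -1088 + \frac{79}{11} = - \frac{11889}{11}$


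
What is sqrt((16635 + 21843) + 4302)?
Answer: 2*sqrt(10695) ≈ 206.83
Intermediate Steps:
sqrt((16635 + 21843) + 4302) = sqrt(38478 + 4302) = sqrt(42780) = 2*sqrt(10695)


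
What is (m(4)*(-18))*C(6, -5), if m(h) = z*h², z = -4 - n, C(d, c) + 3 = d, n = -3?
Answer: 864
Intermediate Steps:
C(d, c) = -3 + d
z = -1 (z = -4 - 1*(-3) = -4 + 3 = -1)
m(h) = -h²
(m(4)*(-18))*C(6, -5) = (-1*4²*(-18))*(-3 + 6) = (-1*16*(-18))*3 = -16*(-18)*3 = 288*3 = 864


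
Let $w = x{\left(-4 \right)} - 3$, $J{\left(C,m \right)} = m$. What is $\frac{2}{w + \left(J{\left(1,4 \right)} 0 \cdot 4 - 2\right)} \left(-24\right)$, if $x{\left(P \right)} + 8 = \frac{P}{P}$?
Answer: $4$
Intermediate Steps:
$x{\left(P \right)} = -7$ ($x{\left(P \right)} = -8 + \frac{P}{P} = -8 + 1 = -7$)
$w = -10$ ($w = -7 - 3 = -10$)
$\frac{2}{w + \left(J{\left(1,4 \right)} 0 \cdot 4 - 2\right)} \left(-24\right) = \frac{2}{-10 - \left(2 - 4 \cdot 0 \cdot 4\right)} \left(-24\right) = \frac{2}{-10 + \left(0 \cdot 4 - 2\right)} \left(-24\right) = \frac{2}{-10 + \left(0 - 2\right)} \left(-24\right) = \frac{2}{-10 - 2} \left(-24\right) = \frac{2}{-12} \left(-24\right) = 2 \left(- \frac{1}{12}\right) \left(-24\right) = \left(- \frac{1}{6}\right) \left(-24\right) = 4$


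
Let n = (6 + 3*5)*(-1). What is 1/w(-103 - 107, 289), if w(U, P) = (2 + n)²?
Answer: 1/361 ≈ 0.0027701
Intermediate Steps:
n = -21 (n = (6 + 15)*(-1) = 21*(-1) = -21)
w(U, P) = 361 (w(U, P) = (2 - 21)² = (-19)² = 361)
1/w(-103 - 107, 289) = 1/361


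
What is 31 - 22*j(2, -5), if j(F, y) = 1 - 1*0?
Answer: 9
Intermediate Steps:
j(F, y) = 1 (j(F, y) = 1 + 0 = 1)
31 - 22*j(2, -5) = 31 - 22*1 = 31 - 22 = 9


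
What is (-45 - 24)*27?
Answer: -1863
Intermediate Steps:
(-45 - 24)*27 = -69*27 = -1863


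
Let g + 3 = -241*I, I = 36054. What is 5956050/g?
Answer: -1985350/2896339 ≈ -0.68547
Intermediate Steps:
g = -8689017 (g = -3 - 241*36054 = -3 - 8689014 = -8689017)
5956050/g = 5956050/(-8689017) = 5956050*(-1/8689017) = -1985350/2896339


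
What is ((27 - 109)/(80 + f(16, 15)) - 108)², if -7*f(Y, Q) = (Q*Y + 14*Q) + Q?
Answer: 117375556/9025 ≈ 13006.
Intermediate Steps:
f(Y, Q) = -15*Q/7 - Q*Y/7 (f(Y, Q) = -((Q*Y + 14*Q) + Q)/7 = -((14*Q + Q*Y) + Q)/7 = -(15*Q + Q*Y)/7 = -15*Q/7 - Q*Y/7)
((27 - 109)/(80 + f(16, 15)) - 108)² = ((27 - 109)/(80 - ⅐*15*(15 + 16)) - 108)² = (-82/(80 - ⅐*15*31) - 108)² = (-82/(80 - 465/7) - 108)² = (-82/95/7 - 108)² = (-82*7/95 - 108)² = (-574/95 - 108)² = (-10834/95)² = 117375556/9025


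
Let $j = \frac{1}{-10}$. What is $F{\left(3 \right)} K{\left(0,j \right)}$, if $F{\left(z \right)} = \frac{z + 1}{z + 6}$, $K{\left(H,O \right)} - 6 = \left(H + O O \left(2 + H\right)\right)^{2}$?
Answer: $\frac{15001}{5625} \approx 2.6668$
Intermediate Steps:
$j = - \frac{1}{10} \approx -0.1$
$K{\left(H,O \right)} = 6 + \left(H + O^{2} \left(2 + H\right)\right)^{2}$ ($K{\left(H,O \right)} = 6 + \left(H + O O \left(2 + H\right)\right)^{2} = 6 + \left(H + O^{2} \left(2 + H\right)\right)^{2}$)
$F{\left(z \right)} = \frac{1 + z}{6 + z}$
$F{\left(3 \right)} K{\left(0,j \right)} = \frac{1 + 3}{6 + 3} \left(6 + \left(0 + 2 \left(- \frac{1}{10}\right)^{2} + 0 \left(- \frac{1}{10}\right)^{2}\right)^{2}\right) = \frac{1}{9} \cdot 4 \left(6 + \left(0 + 2 \cdot \frac{1}{100} + 0 \cdot \frac{1}{100}\right)^{2}\right) = \frac{1}{9} \cdot 4 \left(6 + \left(0 + \frac{1}{50} + 0\right)^{2}\right) = \frac{4 \left(6 + \left(\frac{1}{50}\right)^{2}\right)}{9} = \frac{4 \left(6 + \frac{1}{2500}\right)}{9} = \frac{4}{9} \cdot \frac{15001}{2500} = \frac{15001}{5625}$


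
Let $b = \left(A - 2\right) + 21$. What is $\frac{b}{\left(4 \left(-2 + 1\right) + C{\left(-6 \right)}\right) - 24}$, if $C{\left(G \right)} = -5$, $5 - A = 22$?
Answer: $- \frac{2}{33} \approx -0.060606$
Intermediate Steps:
$A = -17$ ($A = 5 - 22 = -17$)
$b = 2$ ($b = \left(-17 - 2\right) + 21 = -19 + 21 = 2$)
$\frac{b}{\left(4 \left(-2 + 1\right) + C{\left(-6 \right)}\right) - 24} = \frac{2}{\left(4 \left(-2 + 1\right) - 5\right) - 24} = \frac{2}{\left(4 \left(-1\right) - 5\right) - 24} = \frac{2}{\left(-4 - 5\right) - 24} = \frac{2}{-9 - 24} = \frac{2}{-33} = 2 \left(- \frac{1}{33}\right) = - \frac{2}{33}$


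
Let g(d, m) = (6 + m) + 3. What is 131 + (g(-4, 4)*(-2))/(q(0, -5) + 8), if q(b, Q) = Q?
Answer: 367/3 ≈ 122.33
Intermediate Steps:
g(d, m) = 9 + m
131 + (g(-4, 4)*(-2))/(q(0, -5) + 8) = 131 + ((9 + 4)*(-2))/(-5 + 8) = 131 + (13*(-2))/3 = 131 - 26*⅓ = 131 - 26/3 = 367/3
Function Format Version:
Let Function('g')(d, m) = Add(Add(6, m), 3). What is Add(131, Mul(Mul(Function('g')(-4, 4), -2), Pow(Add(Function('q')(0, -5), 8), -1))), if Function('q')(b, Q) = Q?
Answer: Rational(367, 3) ≈ 122.33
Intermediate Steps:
Function('g')(d, m) = Add(9, m)
Add(131, Mul(Mul(Function('g')(-4, 4), -2), Pow(Add(Function('q')(0, -5), 8), -1))) = Add(131, Mul(Mul(Add(9, 4), -2), Pow(Add(-5, 8), -1))) = Add(131, Mul(Mul(13, -2), Pow(3, -1))) = Add(131, Mul(-26, Rational(1, 3))) = Add(131, Rational(-26, 3)) = Rational(367, 3)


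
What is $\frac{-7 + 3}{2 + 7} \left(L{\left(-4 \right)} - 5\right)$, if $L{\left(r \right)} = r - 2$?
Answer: $\frac{44}{9} \approx 4.8889$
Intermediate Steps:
$L{\left(r \right)} = -2 + r$ ($L{\left(r \right)} = r - 2 = -2 + r$)
$\frac{-7 + 3}{2 + 7} \left(L{\left(-4 \right)} - 5\right) = \frac{-7 + 3}{2 + 7} \left(\left(-2 - 4\right) - 5\right) = - \frac{4}{9} \left(-6 - 5\right) = \left(-4\right) \frac{1}{9} \left(-11\right) = \left(- \frac{4}{9}\right) \left(-11\right) = \frac{44}{9}$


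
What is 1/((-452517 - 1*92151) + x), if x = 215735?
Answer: -1/328933 ≈ -3.0401e-6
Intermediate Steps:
1/((-452517 - 1*92151) + x) = 1/((-452517 - 1*92151) + 215735) = 1/((-452517 - 92151) + 215735) = 1/(-544668 + 215735) = 1/(-328933) = -1/328933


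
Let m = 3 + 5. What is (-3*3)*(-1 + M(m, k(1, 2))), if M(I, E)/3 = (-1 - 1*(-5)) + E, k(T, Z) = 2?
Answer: -153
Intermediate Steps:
m = 8
M(I, E) = 12 + 3*E (M(I, E) = 3*((-1 - 1*(-5)) + E) = 3*((-1 + 5) + E) = 3*(4 + E) = 12 + 3*E)
(-3*3)*(-1 + M(m, k(1, 2))) = (-3*3)*(-1 + (12 + 3*2)) = -9*(-1 + (12 + 6)) = -9*(-1 + 18) = -9*17 = -153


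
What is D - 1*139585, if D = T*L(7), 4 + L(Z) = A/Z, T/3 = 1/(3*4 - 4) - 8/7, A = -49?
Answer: -7814879/56 ≈ -1.3955e+5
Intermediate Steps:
T = -171/56 (T = 3*(1/(3*4 - 4) - 8/7) = 3*(1/(12 - 4) - 8*⅐) = 3*(1/8 - 8/7) = 3*(1*(⅛) - 8/7) = 3*(⅛ - 8/7) = 3*(-57/56) = -171/56 ≈ -3.0536)
L(Z) = -4 - 49/Z
D = 1881/56 (D = -171*(-4 - 49/7)/56 = -171*(-4 - 49*⅐)/56 = -171*(-4 - 7)/56 = -171/56*(-11) = 1881/56 ≈ 33.589)
D - 1*139585 = 1881/56 - 1*139585 = 1881/56 - 139585 = -7814879/56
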